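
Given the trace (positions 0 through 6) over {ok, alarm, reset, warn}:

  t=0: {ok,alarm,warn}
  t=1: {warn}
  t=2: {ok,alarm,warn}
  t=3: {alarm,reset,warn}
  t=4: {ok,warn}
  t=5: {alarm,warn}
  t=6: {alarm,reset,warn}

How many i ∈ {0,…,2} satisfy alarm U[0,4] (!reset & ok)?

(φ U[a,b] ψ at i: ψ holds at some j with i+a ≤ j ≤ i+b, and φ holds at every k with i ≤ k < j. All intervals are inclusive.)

Evaluate at each i in [0,2]:
  i=0: ✓ (rhs at j=0)
  i=1: ✗ (lhs fails at k=1 before rhs at j=2)
  i=2: ✓ (rhs at j=2)
Positions where it holds: {0, 2} → 2.

2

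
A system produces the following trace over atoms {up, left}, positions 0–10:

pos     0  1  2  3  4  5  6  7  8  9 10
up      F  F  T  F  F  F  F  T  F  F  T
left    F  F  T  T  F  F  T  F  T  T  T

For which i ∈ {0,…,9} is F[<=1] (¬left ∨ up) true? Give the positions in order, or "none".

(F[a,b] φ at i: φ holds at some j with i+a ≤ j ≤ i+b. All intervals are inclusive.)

0, 1, 2, 3, 4, 5, 6, 7, 9

Evaluate at each i in [0,9]:
  i=0: ✓ (witness j=0)
  i=1: ✓ (witness j=1)
  i=2: ✓ (witness j=2)
  i=3: ✓ (witness j=4)
  i=4: ✓ (witness j=4)
  i=5: ✓ (witness j=5)
  i=6: ✓ (witness j=7)
  i=7: ✓ (witness j=7)
  i=8: ✗ (none in [8,9])
  i=9: ✓ (witness j=10)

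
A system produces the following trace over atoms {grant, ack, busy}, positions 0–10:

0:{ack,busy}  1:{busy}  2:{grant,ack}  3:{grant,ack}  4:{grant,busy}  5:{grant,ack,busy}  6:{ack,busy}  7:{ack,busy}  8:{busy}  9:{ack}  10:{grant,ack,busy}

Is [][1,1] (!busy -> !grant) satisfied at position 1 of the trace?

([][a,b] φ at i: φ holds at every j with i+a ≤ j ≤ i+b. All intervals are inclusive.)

Check (!busy -> !grant) at every j in [2,2]:
  j=2: antecedent true; consequent false → ✗
Fails at j=2 → formula fails.

False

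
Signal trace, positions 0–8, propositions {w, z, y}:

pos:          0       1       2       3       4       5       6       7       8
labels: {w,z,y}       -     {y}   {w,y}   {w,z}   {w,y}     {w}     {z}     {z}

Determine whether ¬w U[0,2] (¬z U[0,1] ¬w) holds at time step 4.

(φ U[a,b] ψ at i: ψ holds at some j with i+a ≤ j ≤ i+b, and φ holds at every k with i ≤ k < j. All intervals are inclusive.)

Need some j in [4,6] with (¬z U[0,1] ¬w), and ¬w at every k in [4,j-1].
  j=4: (¬z U[0,1] ¬w) — fails.
  j=5: (¬z U[0,1] ¬w) — fails.
  j=6: (¬z U[0,1] ¬w) holds, but ¬w fails at k=4 → not this j.
No j in the window works → until fails.

No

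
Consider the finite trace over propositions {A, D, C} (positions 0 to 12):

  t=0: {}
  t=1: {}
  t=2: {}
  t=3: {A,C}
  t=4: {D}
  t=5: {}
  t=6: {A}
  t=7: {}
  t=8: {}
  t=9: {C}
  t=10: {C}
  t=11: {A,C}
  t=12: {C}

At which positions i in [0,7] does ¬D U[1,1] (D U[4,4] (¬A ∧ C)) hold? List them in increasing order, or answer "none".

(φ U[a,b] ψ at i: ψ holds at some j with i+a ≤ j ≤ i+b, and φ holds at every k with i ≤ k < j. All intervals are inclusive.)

none

Evaluate at each i in [0,7]:
  i=0: ✗ (no rhs in [1,1])
  i=1: ✗ (no rhs in [2,2])
  i=2: ✗ (no rhs in [3,3])
  i=3: ✗ (no rhs in [4,4])
  i=4: ✗ (no rhs in [5,5])
  i=5: ✗ (no rhs in [6,6])
  i=6: ✗ (no rhs in [7,7])
  i=7: ✗ (no rhs in [8,8])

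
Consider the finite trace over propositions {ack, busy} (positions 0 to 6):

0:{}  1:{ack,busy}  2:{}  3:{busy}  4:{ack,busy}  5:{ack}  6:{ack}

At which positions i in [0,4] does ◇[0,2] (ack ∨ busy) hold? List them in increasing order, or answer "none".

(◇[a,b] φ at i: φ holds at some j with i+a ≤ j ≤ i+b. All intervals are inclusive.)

0, 1, 2, 3, 4

Evaluate at each i in [0,4]:
  i=0: ✓ (witness j=1)
  i=1: ✓ (witness j=1)
  i=2: ✓ (witness j=3)
  i=3: ✓ (witness j=3)
  i=4: ✓ (witness j=4)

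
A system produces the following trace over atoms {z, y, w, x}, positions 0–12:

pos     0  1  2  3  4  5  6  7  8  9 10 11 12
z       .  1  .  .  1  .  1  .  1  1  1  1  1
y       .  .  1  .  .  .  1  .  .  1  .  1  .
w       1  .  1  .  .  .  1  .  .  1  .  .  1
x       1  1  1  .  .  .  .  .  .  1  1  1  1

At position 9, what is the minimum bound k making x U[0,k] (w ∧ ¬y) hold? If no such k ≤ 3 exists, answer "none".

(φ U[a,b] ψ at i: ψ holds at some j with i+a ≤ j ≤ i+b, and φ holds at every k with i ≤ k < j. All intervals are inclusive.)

3

Need earliest j ≥ 9 with (w ∧ ¬y), and x at every k in [9,j-1].
  j=9: rhs fails.
  j=10: rhs fails.
  j=11: rhs fails.
  j=12: rhs holds; lhs holds on [9,11]. k = 3.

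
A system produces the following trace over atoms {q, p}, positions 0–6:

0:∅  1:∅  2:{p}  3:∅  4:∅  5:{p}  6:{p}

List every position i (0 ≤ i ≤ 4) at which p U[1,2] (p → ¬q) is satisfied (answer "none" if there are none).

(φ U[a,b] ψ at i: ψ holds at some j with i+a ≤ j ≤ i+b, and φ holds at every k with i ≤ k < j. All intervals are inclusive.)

Evaluate at each i in [0,4]:
  i=0: ✗ (lhs fails at k=0 before rhs at j=1)
  i=1: ✗ (lhs fails at k=1 before rhs at j=2)
  i=2: ✓ (rhs at j=3; lhs holds on [2,2])
  i=3: ✗ (lhs fails at k=3 before rhs at j=4)
  i=4: ✗ (lhs fails at k=4 before rhs at j=5)

2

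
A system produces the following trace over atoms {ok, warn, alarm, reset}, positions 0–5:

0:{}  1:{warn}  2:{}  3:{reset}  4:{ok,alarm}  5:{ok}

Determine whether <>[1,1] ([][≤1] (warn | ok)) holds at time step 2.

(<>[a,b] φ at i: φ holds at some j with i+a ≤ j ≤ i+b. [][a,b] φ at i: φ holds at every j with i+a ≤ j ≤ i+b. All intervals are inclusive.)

False

Check [][≤1] (warn | ok) at each j in [3,3]:
  j=3: fails at 3
No position in the window satisfies it → formula fails.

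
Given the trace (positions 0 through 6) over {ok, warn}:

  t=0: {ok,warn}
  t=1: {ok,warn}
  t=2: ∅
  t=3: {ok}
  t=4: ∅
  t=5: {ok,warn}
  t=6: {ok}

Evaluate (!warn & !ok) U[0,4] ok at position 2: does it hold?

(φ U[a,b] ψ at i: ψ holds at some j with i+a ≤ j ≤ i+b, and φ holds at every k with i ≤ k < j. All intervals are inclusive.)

Need some j in [2,6] with ok, and (!warn & !ok) at every k in [2,j-1].
  j=2: ok false.
  j=3: ok holds; (!warn & !ok) holds at every k in [2,2] → satisfied.

Holds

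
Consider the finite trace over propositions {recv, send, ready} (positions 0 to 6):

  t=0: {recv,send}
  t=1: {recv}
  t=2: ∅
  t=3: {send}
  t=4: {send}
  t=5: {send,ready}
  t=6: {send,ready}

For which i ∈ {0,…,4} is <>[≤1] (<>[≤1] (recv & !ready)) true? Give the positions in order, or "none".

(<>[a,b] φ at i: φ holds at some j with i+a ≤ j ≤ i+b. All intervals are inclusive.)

Evaluate at each i in [0,4]:
  i=0: ✓ (witness j=0)
  i=1: ✓ (witness j=1)
  i=2: ✗ (none in [2,3])
  i=3: ✗ (none in [3,4])
  i=4: ✗ (none in [4,5])

0, 1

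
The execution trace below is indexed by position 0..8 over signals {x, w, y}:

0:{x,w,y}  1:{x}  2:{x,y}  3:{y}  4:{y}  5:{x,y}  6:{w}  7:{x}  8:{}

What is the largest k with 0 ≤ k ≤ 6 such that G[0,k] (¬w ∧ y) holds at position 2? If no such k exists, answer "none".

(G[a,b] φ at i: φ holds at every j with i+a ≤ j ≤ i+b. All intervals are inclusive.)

(¬w ∧ y) must hold from j=2 onward; find where it first fails.
  j=2: holds
  j=3: holds
  j=4: holds
  j=5: holds
  j=6: fails
Holds on [2,5], so largest k = 3.

3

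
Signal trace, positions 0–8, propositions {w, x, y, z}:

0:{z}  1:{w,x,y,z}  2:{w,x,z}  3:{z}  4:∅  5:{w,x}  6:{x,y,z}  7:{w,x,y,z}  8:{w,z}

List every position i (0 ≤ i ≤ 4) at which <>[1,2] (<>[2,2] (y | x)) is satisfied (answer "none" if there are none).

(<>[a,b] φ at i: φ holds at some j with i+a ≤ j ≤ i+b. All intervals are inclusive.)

1, 2, 3, 4

Evaluate at each i in [0,4]:
  i=0: ✗ (none in [1,2])
  i=1: ✓ (witness j=3)
  i=2: ✓ (witness j=3)
  i=3: ✓ (witness j=4)
  i=4: ✓ (witness j=5)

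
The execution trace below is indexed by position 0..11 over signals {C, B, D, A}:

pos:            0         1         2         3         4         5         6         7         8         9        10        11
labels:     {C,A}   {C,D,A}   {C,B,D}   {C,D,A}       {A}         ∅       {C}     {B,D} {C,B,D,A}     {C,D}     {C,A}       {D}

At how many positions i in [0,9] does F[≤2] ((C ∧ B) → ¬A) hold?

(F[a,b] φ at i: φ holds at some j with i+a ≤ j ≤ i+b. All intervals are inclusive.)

10

Evaluate at each i in [0,9]:
  i=0: ✓ (witness j=0)
  i=1: ✓ (witness j=1)
  i=2: ✓ (witness j=2)
  i=3: ✓ (witness j=3)
  i=4: ✓ (witness j=4)
  i=5: ✓ (witness j=5)
  i=6: ✓ (witness j=6)
  i=7: ✓ (witness j=7)
  i=8: ✓ (witness j=9)
  i=9: ✓ (witness j=9)
Positions where it holds: {0, 1, 2, 3, 4, 5, 6, 7, 8, 9} → 10.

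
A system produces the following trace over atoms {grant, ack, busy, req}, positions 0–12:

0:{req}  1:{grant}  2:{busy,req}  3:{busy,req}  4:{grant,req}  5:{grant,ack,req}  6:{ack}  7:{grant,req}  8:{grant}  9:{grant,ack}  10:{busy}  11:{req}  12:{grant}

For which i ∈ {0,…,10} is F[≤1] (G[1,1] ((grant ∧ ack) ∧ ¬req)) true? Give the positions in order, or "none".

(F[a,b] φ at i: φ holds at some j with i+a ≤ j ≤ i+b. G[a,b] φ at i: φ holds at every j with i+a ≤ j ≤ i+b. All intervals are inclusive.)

7, 8

Evaluate at each i in [0,10]:
  i=0: ✗ (none in [0,1])
  i=1: ✗ (none in [1,2])
  i=2: ✗ (none in [2,3])
  i=3: ✗ (none in [3,4])
  i=4: ✗ (none in [4,5])
  i=5: ✗ (none in [5,6])
  i=6: ✗ (none in [6,7])
  i=7: ✓ (witness j=8)
  i=8: ✓ (witness j=8)
  i=9: ✗ (none in [9,10])
  i=10: ✗ (none in [10,11])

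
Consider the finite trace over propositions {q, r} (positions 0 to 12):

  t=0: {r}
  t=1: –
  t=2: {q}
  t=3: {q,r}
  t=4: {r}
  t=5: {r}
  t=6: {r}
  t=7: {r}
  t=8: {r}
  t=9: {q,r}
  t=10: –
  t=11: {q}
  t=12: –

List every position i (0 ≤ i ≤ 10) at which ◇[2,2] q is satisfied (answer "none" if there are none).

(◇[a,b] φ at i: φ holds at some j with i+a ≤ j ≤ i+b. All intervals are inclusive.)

Evaluate at each i in [0,10]:
  i=0: ✓ (witness j=2)
  i=1: ✓ (witness j=3)
  i=2: ✗ (none in [4,4])
  i=3: ✗ (none in [5,5])
  i=4: ✗ (none in [6,6])
  i=5: ✗ (none in [7,7])
  i=6: ✗ (none in [8,8])
  i=7: ✓ (witness j=9)
  i=8: ✗ (none in [10,10])
  i=9: ✓ (witness j=11)
  i=10: ✗ (none in [12,12])

0, 1, 7, 9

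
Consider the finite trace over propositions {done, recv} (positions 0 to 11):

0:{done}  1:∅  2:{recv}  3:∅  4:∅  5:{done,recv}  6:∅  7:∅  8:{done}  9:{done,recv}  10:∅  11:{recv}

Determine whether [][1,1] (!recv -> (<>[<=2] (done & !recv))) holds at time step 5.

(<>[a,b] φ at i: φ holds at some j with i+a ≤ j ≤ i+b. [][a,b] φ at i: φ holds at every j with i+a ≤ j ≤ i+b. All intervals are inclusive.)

True

Check (!recv -> (<>[<=2] (done & !recv))) at every j in [6,6]:
  j=6: antecedent true; consequent holds (witness at 8) → ✓
All positions satisfy it → formula holds.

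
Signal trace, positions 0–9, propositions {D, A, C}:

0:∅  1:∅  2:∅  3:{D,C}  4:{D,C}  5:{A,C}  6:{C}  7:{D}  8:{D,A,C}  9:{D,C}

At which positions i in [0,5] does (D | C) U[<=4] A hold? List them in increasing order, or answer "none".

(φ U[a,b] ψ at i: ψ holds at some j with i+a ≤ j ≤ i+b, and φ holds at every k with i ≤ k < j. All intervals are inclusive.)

3, 4, 5

Evaluate at each i in [0,5]:
  i=0: ✗ (no rhs in [0,4])
  i=1: ✗ (lhs fails at k=1 before rhs at j=5)
  i=2: ✗ (lhs fails at k=2 before rhs at j=5)
  i=3: ✓ (rhs at j=5; lhs holds on [3,4])
  i=4: ✓ (rhs at j=5; lhs holds on [4,4])
  i=5: ✓ (rhs at j=5)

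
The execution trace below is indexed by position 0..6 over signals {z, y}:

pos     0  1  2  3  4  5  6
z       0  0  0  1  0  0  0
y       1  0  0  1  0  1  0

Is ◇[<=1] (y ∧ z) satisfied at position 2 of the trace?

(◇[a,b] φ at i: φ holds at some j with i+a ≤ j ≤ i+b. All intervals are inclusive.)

Yes

Check (y ∧ z) at each j in [2,3]:
  j=2: false
  j=3: true
Found at j=3 → formula holds.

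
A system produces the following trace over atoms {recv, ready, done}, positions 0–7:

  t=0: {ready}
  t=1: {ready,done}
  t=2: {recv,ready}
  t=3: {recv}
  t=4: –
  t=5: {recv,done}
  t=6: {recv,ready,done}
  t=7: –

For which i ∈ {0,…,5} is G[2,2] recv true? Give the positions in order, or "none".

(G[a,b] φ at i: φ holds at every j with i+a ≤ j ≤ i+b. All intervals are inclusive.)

0, 1, 3, 4

Evaluate at each i in [0,5]:
  i=0: ✓ (all of [2,2])
  i=1: ✓ (all of [3,3])
  i=2: ✗ (fails at j=4)
  i=3: ✓ (all of [5,5])
  i=4: ✓ (all of [6,6])
  i=5: ✗ (fails at j=7)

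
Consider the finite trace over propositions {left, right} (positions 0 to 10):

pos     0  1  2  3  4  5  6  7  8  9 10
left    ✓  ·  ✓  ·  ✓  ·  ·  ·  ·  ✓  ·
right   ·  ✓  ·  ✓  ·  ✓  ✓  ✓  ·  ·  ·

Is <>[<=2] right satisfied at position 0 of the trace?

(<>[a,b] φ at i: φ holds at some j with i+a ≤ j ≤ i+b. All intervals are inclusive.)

Check right at each j in [0,2]:
  j=0: false
  j=1: true
  j=2: false
Found at j=1 → formula holds.

Holds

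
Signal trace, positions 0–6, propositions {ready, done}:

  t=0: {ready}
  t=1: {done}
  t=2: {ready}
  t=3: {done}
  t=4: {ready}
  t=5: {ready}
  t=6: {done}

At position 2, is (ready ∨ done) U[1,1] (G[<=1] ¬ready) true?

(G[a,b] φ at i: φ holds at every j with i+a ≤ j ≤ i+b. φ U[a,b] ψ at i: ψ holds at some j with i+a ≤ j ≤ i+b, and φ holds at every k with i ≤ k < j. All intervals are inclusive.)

No

Need some j in [3,3] with G[<=1] ¬ready, and (ready ∨ done) at every k in [2,j-1].
  j=3: G[<=1] ¬ready — fails at 4.
No j in the window works → until fails.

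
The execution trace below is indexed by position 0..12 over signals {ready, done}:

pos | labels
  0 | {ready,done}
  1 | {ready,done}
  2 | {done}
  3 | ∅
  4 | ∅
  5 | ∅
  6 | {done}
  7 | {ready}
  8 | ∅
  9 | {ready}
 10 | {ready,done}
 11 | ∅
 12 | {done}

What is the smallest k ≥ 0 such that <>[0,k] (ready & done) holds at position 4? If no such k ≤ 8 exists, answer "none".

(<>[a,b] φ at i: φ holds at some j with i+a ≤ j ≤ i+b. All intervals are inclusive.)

Scan j = 4,5,… for (ready & done):
  j=4: fails
  j=5: fails
  j=6: fails
  j=7: fails
  j=8: fails
  j=9: fails
  j=10: holds
First hit at j=10, so smallest k = 10-4 = 6.

6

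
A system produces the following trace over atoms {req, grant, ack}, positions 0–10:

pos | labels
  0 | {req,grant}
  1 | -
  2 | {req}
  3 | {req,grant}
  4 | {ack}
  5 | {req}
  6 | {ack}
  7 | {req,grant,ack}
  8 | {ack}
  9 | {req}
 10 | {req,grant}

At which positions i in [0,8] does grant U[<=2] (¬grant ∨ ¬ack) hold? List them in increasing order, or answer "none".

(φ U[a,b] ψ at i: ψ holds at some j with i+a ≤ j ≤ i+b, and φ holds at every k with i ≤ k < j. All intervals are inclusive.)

Evaluate at each i in [0,8]:
  i=0: ✓ (rhs at j=0)
  i=1: ✓ (rhs at j=1)
  i=2: ✓ (rhs at j=2)
  i=3: ✓ (rhs at j=3)
  i=4: ✓ (rhs at j=4)
  i=5: ✓ (rhs at j=5)
  i=6: ✓ (rhs at j=6)
  i=7: ✓ (rhs at j=8; lhs holds on [7,7])
  i=8: ✓ (rhs at j=8)

0, 1, 2, 3, 4, 5, 6, 7, 8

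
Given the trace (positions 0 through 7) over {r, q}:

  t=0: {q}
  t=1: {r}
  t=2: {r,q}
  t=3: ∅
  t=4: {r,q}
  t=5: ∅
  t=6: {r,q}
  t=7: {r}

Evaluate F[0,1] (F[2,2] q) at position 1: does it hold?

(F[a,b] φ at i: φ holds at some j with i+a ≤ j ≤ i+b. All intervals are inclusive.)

Check F[2,2] q at each j in [1,2]:
  j=1: fails (none in [3,3])
  j=2: holds (witness at 4)
Found at j=2 → formula holds.

Holds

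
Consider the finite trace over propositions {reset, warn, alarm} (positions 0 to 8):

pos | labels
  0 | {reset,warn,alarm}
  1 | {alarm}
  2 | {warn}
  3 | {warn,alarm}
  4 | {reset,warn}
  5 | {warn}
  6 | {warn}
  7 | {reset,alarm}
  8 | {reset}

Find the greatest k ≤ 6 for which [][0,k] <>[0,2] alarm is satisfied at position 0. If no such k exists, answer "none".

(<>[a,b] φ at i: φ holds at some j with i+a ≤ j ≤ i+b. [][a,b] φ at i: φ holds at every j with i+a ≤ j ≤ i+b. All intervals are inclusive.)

<>[0,2] alarm must hold from j=0 onward; find where it first fails.
  j=0: holds
  j=1: holds
  j=2: holds
  j=3: holds
  j=4: fails
Holds on [0,3], so largest k = 3.

3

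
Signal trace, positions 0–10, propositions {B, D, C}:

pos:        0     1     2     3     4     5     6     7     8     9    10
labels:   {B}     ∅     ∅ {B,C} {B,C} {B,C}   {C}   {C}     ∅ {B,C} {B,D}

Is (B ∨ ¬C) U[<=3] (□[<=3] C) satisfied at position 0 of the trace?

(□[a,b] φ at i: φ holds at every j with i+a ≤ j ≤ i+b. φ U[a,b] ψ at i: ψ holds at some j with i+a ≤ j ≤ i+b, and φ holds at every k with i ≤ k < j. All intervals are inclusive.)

Holds

Need some j in [0,3] with □[<=3] C, and (B ∨ ¬C) at every k in [0,j-1].
  j=0: □[<=3] C — fails at 0.
  j=1: □[<=3] C — fails at 1.
  j=2: □[<=3] C — fails at 2.
  j=3: □[<=3] C holds; (B ∨ ¬C) holds at every k in [0,2] → satisfied.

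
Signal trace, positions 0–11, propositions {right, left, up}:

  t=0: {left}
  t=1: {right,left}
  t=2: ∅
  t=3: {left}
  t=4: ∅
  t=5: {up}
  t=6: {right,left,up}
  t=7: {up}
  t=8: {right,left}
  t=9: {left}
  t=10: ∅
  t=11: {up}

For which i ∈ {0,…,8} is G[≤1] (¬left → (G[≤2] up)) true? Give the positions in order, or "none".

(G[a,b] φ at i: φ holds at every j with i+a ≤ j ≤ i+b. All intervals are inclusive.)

0, 5, 8

Evaluate at each i in [0,8]:
  i=0: ✓ (all of [0,1])
  i=1: ✗ (fails at j=2)
  i=2: ✗ (fails at j=2)
  i=3: ✗ (fails at j=4)
  i=4: ✗ (fails at j=4)
  i=5: ✓ (all of [5,6])
  i=6: ✗ (fails at j=7)
  i=7: ✗ (fails at j=7)
  i=8: ✓ (all of [8,9])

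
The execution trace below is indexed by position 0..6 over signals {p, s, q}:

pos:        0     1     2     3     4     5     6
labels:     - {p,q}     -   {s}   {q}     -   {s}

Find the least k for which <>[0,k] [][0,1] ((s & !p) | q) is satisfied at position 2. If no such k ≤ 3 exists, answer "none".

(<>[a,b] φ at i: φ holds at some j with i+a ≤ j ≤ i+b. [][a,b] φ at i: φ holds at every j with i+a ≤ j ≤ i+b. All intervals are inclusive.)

1

Scan j = 2,3,… for [][0,1] ((s & !p) | q):
  j=2: fails
  j=3: holds
First hit at j=3, so smallest k = 3-2 = 1.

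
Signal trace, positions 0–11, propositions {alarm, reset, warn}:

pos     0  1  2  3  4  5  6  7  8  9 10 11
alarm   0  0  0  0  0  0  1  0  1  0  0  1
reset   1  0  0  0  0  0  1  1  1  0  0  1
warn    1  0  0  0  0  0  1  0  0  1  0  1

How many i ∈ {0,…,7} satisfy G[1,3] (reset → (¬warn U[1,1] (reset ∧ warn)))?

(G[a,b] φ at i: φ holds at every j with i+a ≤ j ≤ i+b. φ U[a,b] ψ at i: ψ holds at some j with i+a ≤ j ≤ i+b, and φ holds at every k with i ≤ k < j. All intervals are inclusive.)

Evaluate at each i in [0,7]:
  i=0: ✓ (all of [1,3])
  i=1: ✓ (all of [2,4])
  i=2: ✓ (all of [3,5])
  i=3: ✗ (fails at j=6)
  i=4: ✗ (fails at j=6)
  i=5: ✗ (fails at j=6)
  i=6: ✗ (fails at j=7)
  i=7: ✗ (fails at j=8)
Positions where it holds: {0, 1, 2} → 3.

3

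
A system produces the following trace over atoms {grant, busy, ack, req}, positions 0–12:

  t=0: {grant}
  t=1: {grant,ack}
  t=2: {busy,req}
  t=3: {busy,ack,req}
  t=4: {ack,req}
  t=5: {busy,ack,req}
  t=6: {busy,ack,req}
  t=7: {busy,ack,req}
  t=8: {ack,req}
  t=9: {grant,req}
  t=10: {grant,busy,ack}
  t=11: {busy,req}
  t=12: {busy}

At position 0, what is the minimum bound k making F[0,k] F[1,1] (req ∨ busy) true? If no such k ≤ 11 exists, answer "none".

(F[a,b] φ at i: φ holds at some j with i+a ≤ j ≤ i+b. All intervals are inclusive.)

Scan j = 0,1,… for F[1,1] (req ∨ busy):
  j=0: fails
  j=1: holds
First hit at j=1, so smallest k = 1-0 = 1.

1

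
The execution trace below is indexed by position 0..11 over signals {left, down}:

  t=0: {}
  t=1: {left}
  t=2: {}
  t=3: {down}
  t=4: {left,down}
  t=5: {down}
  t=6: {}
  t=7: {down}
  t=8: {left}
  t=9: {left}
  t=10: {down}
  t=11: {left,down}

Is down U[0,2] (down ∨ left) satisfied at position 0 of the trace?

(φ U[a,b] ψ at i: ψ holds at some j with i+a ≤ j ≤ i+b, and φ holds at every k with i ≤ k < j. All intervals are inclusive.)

Need some j in [0,2] with (down ∨ left), and down at every k in [0,j-1].
  j=0: (down ∨ left) false.
  j=1: (down ∨ left) holds, but down fails at k=0 → not this j.
  j=2: (down ∨ left) false.
No j in the window works → until fails.

False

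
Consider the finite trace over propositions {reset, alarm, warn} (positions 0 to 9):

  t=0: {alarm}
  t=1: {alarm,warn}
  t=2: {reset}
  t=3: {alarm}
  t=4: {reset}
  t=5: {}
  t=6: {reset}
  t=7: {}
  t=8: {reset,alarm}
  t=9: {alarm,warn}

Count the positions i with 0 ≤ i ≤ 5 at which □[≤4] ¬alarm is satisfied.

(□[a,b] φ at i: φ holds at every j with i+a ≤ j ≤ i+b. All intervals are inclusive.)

Evaluate at each i in [0,5]:
  i=0: ✗ (fails at j=0)
  i=1: ✗ (fails at j=1)
  i=2: ✗ (fails at j=3)
  i=3: ✗ (fails at j=3)
  i=4: ✗ (fails at j=8)
  i=5: ✗ (fails at j=8)
Positions where it holds: {} → 0.

0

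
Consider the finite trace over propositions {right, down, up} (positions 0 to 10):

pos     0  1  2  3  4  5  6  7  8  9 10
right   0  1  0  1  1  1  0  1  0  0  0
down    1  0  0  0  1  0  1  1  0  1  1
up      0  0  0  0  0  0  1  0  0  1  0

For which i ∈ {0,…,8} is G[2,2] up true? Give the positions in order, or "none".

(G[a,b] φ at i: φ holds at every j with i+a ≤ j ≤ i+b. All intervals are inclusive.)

Evaluate at each i in [0,8]:
  i=0: ✗ (fails at j=2)
  i=1: ✗ (fails at j=3)
  i=2: ✗ (fails at j=4)
  i=3: ✗ (fails at j=5)
  i=4: ✓ (all of [6,6])
  i=5: ✗ (fails at j=7)
  i=6: ✗ (fails at j=8)
  i=7: ✓ (all of [9,9])
  i=8: ✗ (fails at j=10)

4, 7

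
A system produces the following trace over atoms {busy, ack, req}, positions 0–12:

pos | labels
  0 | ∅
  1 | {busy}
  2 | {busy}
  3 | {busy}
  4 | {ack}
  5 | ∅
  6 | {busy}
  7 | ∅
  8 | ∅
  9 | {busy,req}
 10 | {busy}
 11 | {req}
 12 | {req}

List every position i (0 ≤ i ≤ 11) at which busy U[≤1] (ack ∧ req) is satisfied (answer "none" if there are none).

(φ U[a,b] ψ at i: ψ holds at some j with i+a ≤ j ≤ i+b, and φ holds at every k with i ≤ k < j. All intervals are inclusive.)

Evaluate at each i in [0,11]:
  i=0: ✗ (no rhs in [0,1])
  i=1: ✗ (no rhs in [1,2])
  i=2: ✗ (no rhs in [2,3])
  i=3: ✗ (no rhs in [3,4])
  i=4: ✗ (no rhs in [4,5])
  i=5: ✗ (no rhs in [5,6])
  i=6: ✗ (no rhs in [6,7])
  i=7: ✗ (no rhs in [7,8])
  i=8: ✗ (no rhs in [8,9])
  i=9: ✗ (no rhs in [9,10])
  i=10: ✗ (no rhs in [10,11])
  i=11: ✗ (no rhs in [11,12])

none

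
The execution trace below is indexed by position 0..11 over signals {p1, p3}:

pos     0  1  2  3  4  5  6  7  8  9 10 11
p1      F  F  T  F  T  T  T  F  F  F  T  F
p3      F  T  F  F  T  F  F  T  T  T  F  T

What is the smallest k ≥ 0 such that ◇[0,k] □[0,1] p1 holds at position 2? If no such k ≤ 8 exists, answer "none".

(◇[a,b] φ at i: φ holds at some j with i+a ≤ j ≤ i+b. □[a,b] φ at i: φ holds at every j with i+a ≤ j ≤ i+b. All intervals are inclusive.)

2

Scan j = 2,3,… for □[0,1] p1:
  j=2: fails
  j=3: fails
  j=4: holds
First hit at j=4, so smallest k = 4-2 = 2.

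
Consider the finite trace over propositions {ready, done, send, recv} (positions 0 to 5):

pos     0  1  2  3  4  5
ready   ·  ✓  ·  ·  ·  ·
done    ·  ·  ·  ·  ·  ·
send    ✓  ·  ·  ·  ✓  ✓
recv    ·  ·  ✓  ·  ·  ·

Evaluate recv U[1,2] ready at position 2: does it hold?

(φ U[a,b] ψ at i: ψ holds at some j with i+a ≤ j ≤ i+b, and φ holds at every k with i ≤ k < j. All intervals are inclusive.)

Need some j in [3,4] with ready, and recv at every k in [2,j-1].
  j=3: ready false.
  j=4: ready false.
No j in the window works → until fails.

False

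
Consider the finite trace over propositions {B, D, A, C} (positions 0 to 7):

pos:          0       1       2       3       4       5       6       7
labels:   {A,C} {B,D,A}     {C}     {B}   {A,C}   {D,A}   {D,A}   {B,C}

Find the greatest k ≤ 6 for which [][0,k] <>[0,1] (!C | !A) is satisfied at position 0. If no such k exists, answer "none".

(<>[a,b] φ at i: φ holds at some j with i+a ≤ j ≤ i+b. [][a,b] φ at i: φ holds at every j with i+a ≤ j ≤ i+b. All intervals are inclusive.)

<>[0,1] (!C | !A) must hold from j=0 onward; find where it first fails.
  j=0: holds
  j=1: holds
  j=2: holds
  j=3: holds
  j=4: holds
  j=5: holds
  j=6: holds
Holds through j=6; largest k = 6.

6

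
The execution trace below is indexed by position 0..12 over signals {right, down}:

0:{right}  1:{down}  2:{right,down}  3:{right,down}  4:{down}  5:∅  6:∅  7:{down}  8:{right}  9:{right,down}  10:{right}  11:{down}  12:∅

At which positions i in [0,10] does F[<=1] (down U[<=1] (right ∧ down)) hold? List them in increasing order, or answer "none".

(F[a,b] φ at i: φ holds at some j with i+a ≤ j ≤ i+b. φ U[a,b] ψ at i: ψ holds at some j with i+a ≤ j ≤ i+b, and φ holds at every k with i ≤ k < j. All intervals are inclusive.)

0, 1, 2, 3, 8, 9

Evaluate at each i in [0,10]:
  i=0: ✓ (witness j=1)
  i=1: ✓ (witness j=1)
  i=2: ✓ (witness j=2)
  i=3: ✓ (witness j=3)
  i=4: ✗ (none in [4,5])
  i=5: ✗ (none in [5,6])
  i=6: ✗ (none in [6,7])
  i=7: ✗ (none in [7,8])
  i=8: ✓ (witness j=9)
  i=9: ✓ (witness j=9)
  i=10: ✗ (none in [10,11])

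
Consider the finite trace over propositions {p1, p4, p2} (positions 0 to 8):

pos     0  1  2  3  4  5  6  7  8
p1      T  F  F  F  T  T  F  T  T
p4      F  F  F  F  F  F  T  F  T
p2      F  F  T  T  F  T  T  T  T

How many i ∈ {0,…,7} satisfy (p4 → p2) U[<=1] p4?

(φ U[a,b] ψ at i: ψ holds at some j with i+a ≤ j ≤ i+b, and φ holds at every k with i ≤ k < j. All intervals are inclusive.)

3

Evaluate at each i in [0,7]:
  i=0: ✗ (no rhs in [0,1])
  i=1: ✗ (no rhs in [1,2])
  i=2: ✗ (no rhs in [2,3])
  i=3: ✗ (no rhs in [3,4])
  i=4: ✗ (no rhs in [4,5])
  i=5: ✓ (rhs at j=6; lhs holds on [5,5])
  i=6: ✓ (rhs at j=6)
  i=7: ✓ (rhs at j=8; lhs holds on [7,7])
Positions where it holds: {5, 6, 7} → 3.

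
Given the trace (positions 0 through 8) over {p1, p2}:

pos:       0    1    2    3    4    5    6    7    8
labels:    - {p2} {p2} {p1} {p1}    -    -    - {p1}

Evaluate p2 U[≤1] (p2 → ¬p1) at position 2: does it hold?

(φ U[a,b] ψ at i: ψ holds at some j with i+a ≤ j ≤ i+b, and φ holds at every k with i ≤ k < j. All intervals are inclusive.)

True

Need some j in [2,3] with (p2 → ¬p1), and p2 at every k in [2,j-1].
  j=2: (p2 → ¬p1) holds; no prefix to check → satisfied.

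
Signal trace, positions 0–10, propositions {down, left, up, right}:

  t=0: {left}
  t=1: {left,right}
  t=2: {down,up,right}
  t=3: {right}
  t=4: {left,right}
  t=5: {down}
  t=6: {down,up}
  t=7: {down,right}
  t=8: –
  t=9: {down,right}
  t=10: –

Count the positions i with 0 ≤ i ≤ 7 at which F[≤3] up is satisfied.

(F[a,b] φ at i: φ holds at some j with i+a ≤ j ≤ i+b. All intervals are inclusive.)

7

Evaluate at each i in [0,7]:
  i=0: ✓ (witness j=2)
  i=1: ✓ (witness j=2)
  i=2: ✓ (witness j=2)
  i=3: ✓ (witness j=6)
  i=4: ✓ (witness j=6)
  i=5: ✓ (witness j=6)
  i=6: ✓ (witness j=6)
  i=7: ✗ (none in [7,10])
Positions where it holds: {0, 1, 2, 3, 4, 5, 6} → 7.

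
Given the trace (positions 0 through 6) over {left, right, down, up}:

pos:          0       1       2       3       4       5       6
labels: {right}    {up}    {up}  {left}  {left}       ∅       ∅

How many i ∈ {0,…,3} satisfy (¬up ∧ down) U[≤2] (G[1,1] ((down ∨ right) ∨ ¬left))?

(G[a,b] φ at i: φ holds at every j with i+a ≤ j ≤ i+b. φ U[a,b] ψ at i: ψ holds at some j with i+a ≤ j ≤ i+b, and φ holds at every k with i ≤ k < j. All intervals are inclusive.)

2

Evaluate at each i in [0,3]:
  i=0: ✓ (rhs at j=0)
  i=1: ✓ (rhs at j=1)
  i=2: ✗ (lhs fails at k=2 before rhs at j=4)
  i=3: ✗ (lhs fails at k=3 before rhs at j=4)
Positions where it holds: {0, 1} → 2.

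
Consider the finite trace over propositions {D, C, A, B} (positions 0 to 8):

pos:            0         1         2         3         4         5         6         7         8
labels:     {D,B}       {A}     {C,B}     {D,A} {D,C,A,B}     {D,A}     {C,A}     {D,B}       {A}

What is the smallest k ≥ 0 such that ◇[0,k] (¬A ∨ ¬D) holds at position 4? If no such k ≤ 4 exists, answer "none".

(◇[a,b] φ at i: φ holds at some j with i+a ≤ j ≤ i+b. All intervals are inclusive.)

Scan j = 4,5,… for (¬A ∨ ¬D):
  j=4: fails
  j=5: fails
  j=6: holds
First hit at j=6, so smallest k = 6-4 = 2.

2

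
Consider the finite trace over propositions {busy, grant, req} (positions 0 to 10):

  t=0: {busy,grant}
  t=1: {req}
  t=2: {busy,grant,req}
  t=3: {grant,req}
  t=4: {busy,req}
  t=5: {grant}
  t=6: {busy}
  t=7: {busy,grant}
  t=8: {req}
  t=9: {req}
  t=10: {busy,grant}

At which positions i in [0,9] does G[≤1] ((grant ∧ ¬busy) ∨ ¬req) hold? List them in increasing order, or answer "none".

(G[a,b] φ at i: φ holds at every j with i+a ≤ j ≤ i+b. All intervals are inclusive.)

5, 6

Evaluate at each i in [0,9]:
  i=0: ✗ (fails at j=1)
  i=1: ✗ (fails at j=1)
  i=2: ✗ (fails at j=2)
  i=3: ✗ (fails at j=4)
  i=4: ✗ (fails at j=4)
  i=5: ✓ (all of [5,6])
  i=6: ✓ (all of [6,7])
  i=7: ✗ (fails at j=8)
  i=8: ✗ (fails at j=8)
  i=9: ✗ (fails at j=9)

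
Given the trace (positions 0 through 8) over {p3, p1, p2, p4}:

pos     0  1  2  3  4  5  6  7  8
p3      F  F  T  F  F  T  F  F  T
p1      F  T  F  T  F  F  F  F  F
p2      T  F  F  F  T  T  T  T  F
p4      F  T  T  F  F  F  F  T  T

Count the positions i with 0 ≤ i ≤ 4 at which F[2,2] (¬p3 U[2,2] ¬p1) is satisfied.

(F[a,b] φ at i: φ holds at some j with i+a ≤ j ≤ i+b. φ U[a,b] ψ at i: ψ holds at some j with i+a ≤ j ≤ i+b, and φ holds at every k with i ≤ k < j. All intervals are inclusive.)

Evaluate at each i in [0,4]:
  i=0: ✗ (none in [2,2])
  i=1: ✓ (witness j=3)
  i=2: ✗ (none in [4,4])
  i=3: ✗ (none in [5,5])
  i=4: ✓ (witness j=6)
Positions where it holds: {1, 4} → 2.

2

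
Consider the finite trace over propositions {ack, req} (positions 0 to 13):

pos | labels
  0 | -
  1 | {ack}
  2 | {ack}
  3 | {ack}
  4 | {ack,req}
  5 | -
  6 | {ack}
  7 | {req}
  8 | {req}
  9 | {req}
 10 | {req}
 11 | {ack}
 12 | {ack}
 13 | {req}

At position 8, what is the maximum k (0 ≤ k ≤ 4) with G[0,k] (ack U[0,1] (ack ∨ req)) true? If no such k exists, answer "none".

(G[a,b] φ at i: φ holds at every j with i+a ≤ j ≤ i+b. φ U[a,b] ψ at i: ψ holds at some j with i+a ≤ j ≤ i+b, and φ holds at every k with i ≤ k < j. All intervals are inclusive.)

(ack U[0,1] (ack ∨ req)) must hold from j=8 onward; find where it first fails.
  j=8: holds
  j=9: holds
  j=10: holds
  j=11: holds
  j=12: holds
Holds through j=12; largest k = 4.

4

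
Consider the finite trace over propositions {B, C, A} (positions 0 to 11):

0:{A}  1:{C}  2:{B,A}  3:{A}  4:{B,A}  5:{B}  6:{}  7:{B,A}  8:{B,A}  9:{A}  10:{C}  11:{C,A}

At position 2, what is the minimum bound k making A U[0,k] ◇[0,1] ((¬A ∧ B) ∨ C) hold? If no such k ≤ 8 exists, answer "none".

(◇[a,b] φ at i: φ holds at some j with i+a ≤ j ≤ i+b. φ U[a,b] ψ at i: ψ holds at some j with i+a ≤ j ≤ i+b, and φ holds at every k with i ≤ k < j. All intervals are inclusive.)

2

Need earliest j ≥ 2 with ◇[0,1] ((¬A ∧ B) ∨ C), and A at every k in [2,j-1].
  j=2: rhs fails.
  j=3: rhs fails.
  j=4: rhs holds; lhs holds on [2,3]. k = 2.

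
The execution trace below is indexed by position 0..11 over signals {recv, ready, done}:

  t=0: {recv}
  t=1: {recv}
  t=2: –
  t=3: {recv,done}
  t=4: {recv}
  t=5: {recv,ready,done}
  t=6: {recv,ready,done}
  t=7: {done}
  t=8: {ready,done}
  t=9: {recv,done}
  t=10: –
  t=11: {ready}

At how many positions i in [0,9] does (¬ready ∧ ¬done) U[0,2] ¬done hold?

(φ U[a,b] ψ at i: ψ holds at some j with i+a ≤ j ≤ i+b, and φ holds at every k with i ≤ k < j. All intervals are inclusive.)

Evaluate at each i in [0,9]:
  i=0: ✓ (rhs at j=0)
  i=1: ✓ (rhs at j=1)
  i=2: ✓ (rhs at j=2)
  i=3: ✗ (lhs fails at k=3 before rhs at j=4)
  i=4: ✓ (rhs at j=4)
  i=5: ✗ (no rhs in [5,7])
  i=6: ✗ (no rhs in [6,8])
  i=7: ✗ (no rhs in [7,9])
  i=8: ✗ (lhs fails at k=8 before rhs at j=10)
  i=9: ✗ (lhs fails at k=9 before rhs at j=10)
Positions where it holds: {0, 1, 2, 4} → 4.

4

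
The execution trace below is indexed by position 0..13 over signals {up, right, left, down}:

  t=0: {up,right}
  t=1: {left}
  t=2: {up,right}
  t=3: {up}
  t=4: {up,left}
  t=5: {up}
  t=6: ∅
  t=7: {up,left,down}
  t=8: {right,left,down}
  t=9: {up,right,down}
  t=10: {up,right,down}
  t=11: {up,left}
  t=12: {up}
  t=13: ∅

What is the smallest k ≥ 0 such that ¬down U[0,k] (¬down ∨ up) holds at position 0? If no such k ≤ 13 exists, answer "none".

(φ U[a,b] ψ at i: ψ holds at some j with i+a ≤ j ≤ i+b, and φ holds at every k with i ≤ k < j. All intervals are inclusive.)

0

Need earliest j ≥ 0 with (¬down ∨ up), and ¬down at every k in [0,j-1].
  j=0: rhs holds (empty prefix). k = 0.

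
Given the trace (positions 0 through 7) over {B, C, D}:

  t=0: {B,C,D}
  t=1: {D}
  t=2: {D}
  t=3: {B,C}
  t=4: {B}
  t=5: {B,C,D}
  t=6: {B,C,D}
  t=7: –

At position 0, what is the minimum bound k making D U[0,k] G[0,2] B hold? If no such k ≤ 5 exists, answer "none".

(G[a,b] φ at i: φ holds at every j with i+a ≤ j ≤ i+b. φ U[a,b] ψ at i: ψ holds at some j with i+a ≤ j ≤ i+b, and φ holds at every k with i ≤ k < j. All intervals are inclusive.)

Need earliest j ≥ 0 with G[0,2] B, and D at every k in [0,j-1].
  j=0: rhs fails.
  j=1: rhs fails.
  j=2: rhs fails.
  j=3: rhs holds; lhs holds on [0,2]. k = 3.

3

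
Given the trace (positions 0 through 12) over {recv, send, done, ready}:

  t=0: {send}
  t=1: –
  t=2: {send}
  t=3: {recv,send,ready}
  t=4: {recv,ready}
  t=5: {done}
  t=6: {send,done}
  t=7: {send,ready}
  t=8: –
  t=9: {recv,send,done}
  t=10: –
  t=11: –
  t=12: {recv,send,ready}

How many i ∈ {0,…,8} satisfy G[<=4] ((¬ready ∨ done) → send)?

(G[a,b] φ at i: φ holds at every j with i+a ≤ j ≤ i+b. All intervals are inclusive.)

Evaluate at each i in [0,8]:
  i=0: ✗ (fails at j=1)
  i=1: ✗ (fails at j=1)
  i=2: ✗ (fails at j=5)
  i=3: ✗ (fails at j=5)
  i=4: ✗ (fails at j=5)
  i=5: ✗ (fails at j=5)
  i=6: ✗ (fails at j=8)
  i=7: ✗ (fails at j=8)
  i=8: ✗ (fails at j=8)
Positions where it holds: {} → 0.

0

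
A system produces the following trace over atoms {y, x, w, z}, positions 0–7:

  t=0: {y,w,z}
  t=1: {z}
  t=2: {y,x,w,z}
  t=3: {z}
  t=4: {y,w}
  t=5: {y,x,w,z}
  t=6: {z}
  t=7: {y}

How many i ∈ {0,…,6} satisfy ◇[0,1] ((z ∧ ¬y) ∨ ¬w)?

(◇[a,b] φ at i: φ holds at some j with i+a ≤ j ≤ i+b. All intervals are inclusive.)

6

Evaluate at each i in [0,6]:
  i=0: ✓ (witness j=1)
  i=1: ✓ (witness j=1)
  i=2: ✓ (witness j=3)
  i=3: ✓ (witness j=3)
  i=4: ✗ (none in [4,5])
  i=5: ✓ (witness j=6)
  i=6: ✓ (witness j=6)
Positions where it holds: {0, 1, 2, 3, 5, 6} → 6.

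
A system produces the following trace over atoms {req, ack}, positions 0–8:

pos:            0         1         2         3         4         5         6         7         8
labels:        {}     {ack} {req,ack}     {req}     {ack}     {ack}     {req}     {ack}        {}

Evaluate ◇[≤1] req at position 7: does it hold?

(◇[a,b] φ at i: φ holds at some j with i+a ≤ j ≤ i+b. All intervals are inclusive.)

Check req at each j in [7,8]:
  j=7: false
  j=8: false
No position in the window satisfies it → formula fails.

Does not hold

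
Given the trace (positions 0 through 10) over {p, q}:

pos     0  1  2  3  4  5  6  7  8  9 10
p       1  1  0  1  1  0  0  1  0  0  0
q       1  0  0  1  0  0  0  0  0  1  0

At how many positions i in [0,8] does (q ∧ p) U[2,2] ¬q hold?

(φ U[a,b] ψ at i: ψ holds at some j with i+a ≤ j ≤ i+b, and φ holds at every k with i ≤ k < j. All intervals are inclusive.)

Evaluate at each i in [0,8]:
  i=0: ✗ (lhs fails at k=1 before rhs at j=2)
  i=1: ✗ (no rhs in [3,3])
  i=2: ✗ (lhs fails at k=2 before rhs at j=4)
  i=3: ✗ (lhs fails at k=4 before rhs at j=5)
  i=4: ✗ (lhs fails at k=4 before rhs at j=6)
  i=5: ✗ (lhs fails at k=5 before rhs at j=7)
  i=6: ✗ (lhs fails at k=6 before rhs at j=8)
  i=7: ✗ (no rhs in [9,9])
  i=8: ✗ (lhs fails at k=8 before rhs at j=10)
Positions where it holds: {} → 0.

0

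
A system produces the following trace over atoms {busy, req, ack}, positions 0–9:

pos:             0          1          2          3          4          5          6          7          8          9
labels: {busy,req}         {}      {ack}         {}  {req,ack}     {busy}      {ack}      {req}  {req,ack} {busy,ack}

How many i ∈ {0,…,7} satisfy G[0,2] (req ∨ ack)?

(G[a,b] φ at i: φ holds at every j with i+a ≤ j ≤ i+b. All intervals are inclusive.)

Evaluate at each i in [0,7]:
  i=0: ✗ (fails at j=1)
  i=1: ✗ (fails at j=1)
  i=2: ✗ (fails at j=3)
  i=3: ✗ (fails at j=3)
  i=4: ✗ (fails at j=5)
  i=5: ✗ (fails at j=5)
  i=6: ✓ (all of [6,8])
  i=7: ✓ (all of [7,9])
Positions where it holds: {6, 7} → 2.

2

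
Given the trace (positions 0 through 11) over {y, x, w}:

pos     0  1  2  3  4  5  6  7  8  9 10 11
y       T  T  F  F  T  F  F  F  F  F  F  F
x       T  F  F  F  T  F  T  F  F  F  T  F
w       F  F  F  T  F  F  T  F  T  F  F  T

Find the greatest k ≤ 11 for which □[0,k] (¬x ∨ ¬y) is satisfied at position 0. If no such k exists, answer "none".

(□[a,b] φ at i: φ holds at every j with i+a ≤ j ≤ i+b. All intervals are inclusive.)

none

(¬x ∨ ¬y) must hold from j=0 onward; find where it first fails.
  j=0: fails → no k works.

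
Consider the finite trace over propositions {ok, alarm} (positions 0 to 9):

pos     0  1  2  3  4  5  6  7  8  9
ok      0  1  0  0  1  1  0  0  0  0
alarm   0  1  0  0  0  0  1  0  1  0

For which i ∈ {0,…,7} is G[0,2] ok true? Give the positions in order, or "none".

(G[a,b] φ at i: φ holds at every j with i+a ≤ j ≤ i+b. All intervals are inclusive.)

Evaluate at each i in [0,7]:
  i=0: ✗ (fails at j=0)
  i=1: ✗ (fails at j=2)
  i=2: ✗ (fails at j=2)
  i=3: ✗ (fails at j=3)
  i=4: ✗ (fails at j=6)
  i=5: ✗ (fails at j=6)
  i=6: ✗ (fails at j=6)
  i=7: ✗ (fails at j=7)

none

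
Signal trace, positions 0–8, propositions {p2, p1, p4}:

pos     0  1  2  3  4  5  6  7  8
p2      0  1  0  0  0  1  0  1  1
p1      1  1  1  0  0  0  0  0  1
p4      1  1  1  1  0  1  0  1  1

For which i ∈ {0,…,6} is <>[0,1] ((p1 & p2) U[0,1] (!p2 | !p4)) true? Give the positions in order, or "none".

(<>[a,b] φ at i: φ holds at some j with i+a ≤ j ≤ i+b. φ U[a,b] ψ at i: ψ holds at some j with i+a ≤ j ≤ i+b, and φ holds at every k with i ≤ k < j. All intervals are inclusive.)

Evaluate at each i in [0,6]:
  i=0: ✓ (witness j=0)
  i=1: ✓ (witness j=1)
  i=2: ✓ (witness j=2)
  i=3: ✓ (witness j=3)
  i=4: ✓ (witness j=4)
  i=5: ✓ (witness j=6)
  i=6: ✓ (witness j=6)

0, 1, 2, 3, 4, 5, 6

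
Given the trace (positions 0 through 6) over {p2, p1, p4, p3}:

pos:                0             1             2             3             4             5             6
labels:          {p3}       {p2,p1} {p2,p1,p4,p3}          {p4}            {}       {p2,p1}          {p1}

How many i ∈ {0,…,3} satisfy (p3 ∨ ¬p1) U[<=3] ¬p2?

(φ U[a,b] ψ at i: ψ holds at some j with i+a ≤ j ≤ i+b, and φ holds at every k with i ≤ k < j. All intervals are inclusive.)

Evaluate at each i in [0,3]:
  i=0: ✓ (rhs at j=0)
  i=1: ✗ (lhs fails at k=1 before rhs at j=3)
  i=2: ✓ (rhs at j=3; lhs holds on [2,2])
  i=3: ✓ (rhs at j=3)
Positions where it holds: {0, 2, 3} → 3.

3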